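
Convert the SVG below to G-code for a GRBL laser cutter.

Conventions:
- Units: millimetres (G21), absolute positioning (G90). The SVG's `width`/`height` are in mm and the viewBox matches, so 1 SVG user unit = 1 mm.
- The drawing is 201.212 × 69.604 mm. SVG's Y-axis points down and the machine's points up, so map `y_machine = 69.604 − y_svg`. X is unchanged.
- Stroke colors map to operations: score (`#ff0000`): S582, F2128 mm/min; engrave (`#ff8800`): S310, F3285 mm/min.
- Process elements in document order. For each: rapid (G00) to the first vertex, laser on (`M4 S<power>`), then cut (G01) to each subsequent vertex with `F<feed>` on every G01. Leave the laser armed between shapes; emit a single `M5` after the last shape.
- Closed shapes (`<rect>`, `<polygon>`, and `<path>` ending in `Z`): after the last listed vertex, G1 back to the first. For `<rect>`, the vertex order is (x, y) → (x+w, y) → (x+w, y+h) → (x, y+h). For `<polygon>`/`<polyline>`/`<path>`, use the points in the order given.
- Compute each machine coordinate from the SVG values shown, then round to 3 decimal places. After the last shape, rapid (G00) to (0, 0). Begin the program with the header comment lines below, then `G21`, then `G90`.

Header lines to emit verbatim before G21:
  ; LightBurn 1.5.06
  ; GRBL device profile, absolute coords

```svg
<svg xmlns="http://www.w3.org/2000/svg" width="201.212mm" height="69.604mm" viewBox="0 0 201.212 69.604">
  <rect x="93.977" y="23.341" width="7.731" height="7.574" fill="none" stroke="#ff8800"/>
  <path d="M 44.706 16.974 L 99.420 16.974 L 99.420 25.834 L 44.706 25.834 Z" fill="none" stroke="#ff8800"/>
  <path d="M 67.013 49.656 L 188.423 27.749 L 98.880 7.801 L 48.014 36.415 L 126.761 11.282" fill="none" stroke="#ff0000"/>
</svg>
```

1 u = 1 mm; y_m = 69.604 − y.

[1] `<rect>` rectangle, #ff8800→engrave S310 F3285: (93.977,46.263) → (101.708,46.263) → (101.708,38.689) → (93.977,38.689) → (93.977,46.263) (closed)

[2] `<path>` rectangle, #ff8800→engrave S310 F3285: (44.706,52.630) → (99.420,52.630) → (99.420,43.770) → (44.706,43.770) → (44.706,52.630) (closed)

[3] `<path>` open polyline, #ff0000→score S582 F2128: (67.013,19.948) → (188.423,41.855) → (98.880,61.803) → (48.014,33.189) → (126.761,58.322)

; LightBurn 1.5.06
; GRBL device profile, absolute coords
G21
G90
G00 X93.977 Y46.263
M4 S310
G01 X101.708 Y46.263 F3285
G01 X101.708 Y38.689 F3285
G01 X93.977 Y38.689 F3285
G01 X93.977 Y46.263 F3285
G00 X44.706 Y52.630
M4 S310
G01 X99.420 Y52.630 F3285
G01 X99.420 Y43.770 F3285
G01 X44.706 Y43.770 F3285
G01 X44.706 Y52.630 F3285
G00 X67.013 Y19.948
M4 S582
G01 X188.423 Y41.855 F2128
G01 X98.880 Y61.803 F2128
G01 X48.014 Y33.189 F2128
G01 X126.761 Y58.322 F2128
M5
G00 X0.000 Y0.000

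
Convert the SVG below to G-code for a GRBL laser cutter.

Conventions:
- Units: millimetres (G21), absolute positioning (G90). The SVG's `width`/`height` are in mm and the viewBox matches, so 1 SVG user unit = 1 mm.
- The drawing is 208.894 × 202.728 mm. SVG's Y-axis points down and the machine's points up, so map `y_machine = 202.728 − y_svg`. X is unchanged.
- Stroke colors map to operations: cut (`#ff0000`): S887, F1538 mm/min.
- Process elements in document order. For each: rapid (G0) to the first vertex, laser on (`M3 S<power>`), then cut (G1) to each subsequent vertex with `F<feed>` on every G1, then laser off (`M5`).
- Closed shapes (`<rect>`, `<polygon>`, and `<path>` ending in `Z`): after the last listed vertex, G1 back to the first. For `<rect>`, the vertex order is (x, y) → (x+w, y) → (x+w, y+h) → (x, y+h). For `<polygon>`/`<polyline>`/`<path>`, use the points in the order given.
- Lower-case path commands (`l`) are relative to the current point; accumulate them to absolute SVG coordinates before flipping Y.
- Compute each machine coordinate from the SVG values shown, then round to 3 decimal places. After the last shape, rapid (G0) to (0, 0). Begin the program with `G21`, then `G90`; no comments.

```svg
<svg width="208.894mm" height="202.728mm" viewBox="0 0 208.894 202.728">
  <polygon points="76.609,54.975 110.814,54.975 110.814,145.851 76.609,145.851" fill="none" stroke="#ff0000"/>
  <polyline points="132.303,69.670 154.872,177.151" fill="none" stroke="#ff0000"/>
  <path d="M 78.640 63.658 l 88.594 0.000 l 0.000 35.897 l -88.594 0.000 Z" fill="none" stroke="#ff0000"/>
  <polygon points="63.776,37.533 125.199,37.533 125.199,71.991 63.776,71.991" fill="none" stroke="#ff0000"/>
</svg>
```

G21
G90
G0 X76.609 Y147.753
M3 S887
G1 X110.814 Y147.753 F1538
G1 X110.814 Y56.877 F1538
G1 X76.609 Y56.877 F1538
G1 X76.609 Y147.753 F1538
M5
G0 X132.303 Y133.058
M3 S887
G1 X154.872 Y25.577 F1538
M5
G0 X78.640 Y139.070
M3 S887
G1 X167.234 Y139.070 F1538
G1 X167.234 Y103.173 F1538
G1 X78.640 Y103.173 F1538
G1 X78.640 Y139.070 F1538
M5
G0 X63.776 Y165.195
M3 S887
G1 X125.199 Y165.195 F1538
G1 X125.199 Y130.737 F1538
G1 X63.776 Y130.737 F1538
G1 X63.776 Y165.195 F1538
M5
G0 X0.000 Y0.000

1 u = 1 mm; y_m = 202.728 − y.

[1] `<polygon>` rectangle, #ff0000→cut S887 F1538: (76.609,147.753) → (110.814,147.753) → (110.814,56.877) → (76.609,56.877) → (76.609,147.753) (closed)

[2] `<polyline>` line segment, #ff0000→cut S887 F1538: (132.303,133.058) → (154.872,25.577)

[3] `<path>` rectangle, #ff0000→cut S887 F1538: (78.640,139.070) → (167.234,139.070) → (167.234,103.173) → (78.640,103.173) → (78.640,139.070) (closed)

[4] `<polygon>` rectangle, #ff0000→cut S887 F1538: (63.776,165.195) → (125.199,165.195) → (125.199,130.737) → (63.776,130.737) → (63.776,165.195) (closed)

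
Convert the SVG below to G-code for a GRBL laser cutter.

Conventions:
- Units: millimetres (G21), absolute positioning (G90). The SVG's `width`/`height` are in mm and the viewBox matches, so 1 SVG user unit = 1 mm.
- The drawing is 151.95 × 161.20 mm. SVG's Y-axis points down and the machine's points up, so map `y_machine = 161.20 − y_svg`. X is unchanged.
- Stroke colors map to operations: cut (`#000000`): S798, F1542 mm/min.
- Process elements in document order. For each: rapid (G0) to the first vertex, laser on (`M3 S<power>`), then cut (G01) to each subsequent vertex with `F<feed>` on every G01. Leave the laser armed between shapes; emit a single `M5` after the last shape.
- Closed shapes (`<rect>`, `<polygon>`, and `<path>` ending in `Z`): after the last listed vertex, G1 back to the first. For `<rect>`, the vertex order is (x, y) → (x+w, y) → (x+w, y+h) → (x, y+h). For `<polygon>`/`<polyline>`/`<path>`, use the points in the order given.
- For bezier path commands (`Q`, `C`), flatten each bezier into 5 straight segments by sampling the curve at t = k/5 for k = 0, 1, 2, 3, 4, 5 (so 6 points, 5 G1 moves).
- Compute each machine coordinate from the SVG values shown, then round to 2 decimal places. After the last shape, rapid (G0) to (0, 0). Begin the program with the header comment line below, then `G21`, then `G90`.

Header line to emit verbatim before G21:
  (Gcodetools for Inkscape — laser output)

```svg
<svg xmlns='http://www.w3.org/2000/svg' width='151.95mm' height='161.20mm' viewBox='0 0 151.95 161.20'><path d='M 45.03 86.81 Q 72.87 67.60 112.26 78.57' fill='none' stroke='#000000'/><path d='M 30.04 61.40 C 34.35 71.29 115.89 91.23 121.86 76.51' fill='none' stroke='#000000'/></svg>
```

(Gcodetools for Inkscape — laser output)
G21
G90
G0 X45.03 Y74.39
M3 S798
G01 X56.63 Y80.87 F1542
G01 X69.15 Y84.93 F1542
G01 X82.60 Y86.58 F1542
G01 X96.97 Y85.81 F1542
G01 X112.26 Y82.63 F1542
G0 X30.04 Y99.80
M3 S798
G01 X40.67 Y93.02 F1542
G01 X62.50 Y85.97 F1542
G01 X88.20 Y80.80 F1542
G01 X110.43 Y79.66 F1542
G01 X121.86 Y84.69 F1542
M5
G0 X0.00 Y0.00

1 u = 1 mm; y_m = 161.20 − y.

[1] `<path>` quadratic bezier, #000000→cut S798 F1542: (45.03,74.39) → (56.63,80.87) → (69.15,84.93) → (82.60,86.58) → (96.97,85.81) → (112.26,82.63)

[2] `<path>` cubic bezier, #000000→cut S798 F1542: (30.04,99.80) → (40.67,93.02) → (62.50,85.97) → (88.20,80.80) → (110.43,79.66) → (121.86,84.69)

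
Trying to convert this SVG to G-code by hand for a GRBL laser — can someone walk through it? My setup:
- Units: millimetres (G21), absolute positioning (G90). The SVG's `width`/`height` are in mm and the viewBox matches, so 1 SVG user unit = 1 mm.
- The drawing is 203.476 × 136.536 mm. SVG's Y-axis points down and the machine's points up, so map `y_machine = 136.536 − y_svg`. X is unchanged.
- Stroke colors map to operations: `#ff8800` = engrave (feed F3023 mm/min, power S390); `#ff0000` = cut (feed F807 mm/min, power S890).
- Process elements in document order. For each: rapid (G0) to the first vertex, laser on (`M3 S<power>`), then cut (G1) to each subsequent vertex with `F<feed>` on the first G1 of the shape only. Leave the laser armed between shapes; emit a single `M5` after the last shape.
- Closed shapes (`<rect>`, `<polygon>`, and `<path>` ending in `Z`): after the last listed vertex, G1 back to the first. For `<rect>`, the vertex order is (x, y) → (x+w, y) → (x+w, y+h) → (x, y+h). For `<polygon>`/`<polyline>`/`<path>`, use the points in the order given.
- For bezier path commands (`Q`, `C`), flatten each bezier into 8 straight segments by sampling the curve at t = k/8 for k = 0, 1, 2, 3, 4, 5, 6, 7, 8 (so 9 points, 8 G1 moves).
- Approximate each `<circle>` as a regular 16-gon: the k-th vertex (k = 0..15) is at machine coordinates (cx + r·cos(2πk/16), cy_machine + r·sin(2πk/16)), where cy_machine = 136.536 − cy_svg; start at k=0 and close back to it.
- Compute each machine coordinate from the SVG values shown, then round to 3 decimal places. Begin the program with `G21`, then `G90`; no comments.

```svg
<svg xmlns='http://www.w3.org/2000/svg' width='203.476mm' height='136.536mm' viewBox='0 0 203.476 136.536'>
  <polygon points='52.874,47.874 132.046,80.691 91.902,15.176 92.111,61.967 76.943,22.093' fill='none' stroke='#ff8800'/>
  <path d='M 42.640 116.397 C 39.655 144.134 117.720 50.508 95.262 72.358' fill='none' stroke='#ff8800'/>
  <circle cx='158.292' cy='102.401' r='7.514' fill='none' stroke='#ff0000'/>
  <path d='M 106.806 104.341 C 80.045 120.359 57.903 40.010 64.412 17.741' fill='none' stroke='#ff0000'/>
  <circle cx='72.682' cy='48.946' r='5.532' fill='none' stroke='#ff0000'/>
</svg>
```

G21
G90
G0 X52.874 Y88.662
M3 S390
G1 X132.046 Y55.845 F3023
G1 X91.902 Y121.360
G1 X92.111 Y74.569
G1 X76.943 Y114.443
G1 X52.874 Y88.662
G0 X42.640 Y20.139
M3 S390
G1 X44.965 Y14.964 F3023
G1 X52.761 Y18.391
G1 X63.900 Y27.645
G1 X76.253 Y39.951
G1 X87.694 Y52.532
G1 X96.095 Y62.614
G1 X99.326 Y67.421
G1 X95.262 Y64.178
G0 X165.806 Y34.135
M3 S890
G1 X165.234 Y37.010 F807
G1 X163.605 Y39.448
G1 X161.167 Y41.077
G1 X158.292 Y41.649
G1 X155.417 Y41.077
G1 X152.979 Y39.448
G1 X151.350 Y37.010
G1 X150.778 Y34.135
G1 X151.350 Y31.260
G1 X152.979 Y28.822
G1 X155.417 Y27.193
G1 X158.292 Y26.621
G1 X161.167 Y27.193
G1 X163.605 Y28.822
G1 X165.234 Y31.260
G1 X165.806 Y34.135
G0 X106.806 Y32.195
M3 S890
G1 X97.034 Y30.404 F807
G1 X87.977 Y35.837
G1 X79.916 Y46.685
G1 X73.133 Y61.137
G1 X67.909 Y77.385
G1 X64.527 Y93.616
G1 X63.267 Y108.023
G1 X64.412 Y118.795
G0 X78.214 Y87.590
M3 S890
G1 X77.793 Y89.707 F807
G1 X76.594 Y91.502
G1 X74.799 Y92.701
G1 X72.682 Y93.122
G1 X70.565 Y92.701
G1 X68.770 Y91.502
G1 X67.571 Y89.707
G1 X67.150 Y87.590
G1 X67.571 Y85.473
G1 X68.770 Y83.678
G1 X70.565 Y82.479
G1 X72.682 Y82.058
G1 X74.799 Y82.479
G1 X76.594 Y83.678
G1 X77.793 Y85.473
G1 X78.214 Y87.590
M5

viewBox `0 0 203.476 136.536` with mm width/height → 1 unit = 1 mm. Flip: y_m = 136.536 − y_svg.

**Shape 1** — `<polygon>` closed polygon, stroke `#ff8800` → engrave (S390, F3023). Machine vertices: (52.874,88.662) → (132.046,55.845) → (91.902,121.360) → (92.111,74.569) → (76.943,114.443) → (52.874,88.662). Closed: final G1 returns to the first vertex.

**Shape 2** — `<path>` cubic bezier, stroke `#ff8800` → engrave (S390, F3023). Control points (SVG): P0=(42.640,116.397), P1=(39.655,144.134), P2=(117.720,50.508), P3=(95.262,72.358); sampled at t=k/8. Machine vertices: (42.640,20.139) → (44.965,14.964) → (52.761,18.391) → (63.900,27.645) → (76.253,39.951) → (87.694,52.532) → (96.095,62.614) → (99.326,67.421) → (95.262,64.178). Open path.

**Shape 3** — `<circle>` circle, stroke `#ff0000` → cut (S890, F807). Machine vertices: (165.806,34.135) → (165.234,37.010) → (163.605,39.448) → (161.167,41.077) → (158.292,41.649) → (155.417,41.077) → (152.979,39.448) → (151.350,37.010) → (150.778,34.135) → (151.350,31.260) → (152.979,28.822) → (155.417,27.193) → (158.292,26.621) → (161.167,27.193) → (163.605,28.822) → (165.234,31.260) → (165.806,34.135). Closed: final G1 returns to the first vertex.

**Shape 4** — `<path>` cubic bezier, stroke `#ff0000` → cut (S890, F807). Control points (SVG): P0=(106.806,104.341), P1=(80.045,120.359), P2=(57.903,40.010), P3=(64.412,17.741); sampled at t=k/8. Machine vertices: (106.806,32.195) → (97.034,30.404) → (87.977,35.837) → (79.916,46.685) → (73.133,61.137) → (67.909,77.385) → (64.527,93.616) → (63.267,108.023) → (64.412,118.795). Open path.

**Shape 5** — `<circle>` circle, stroke `#ff0000` → cut (S890, F807). Machine vertices: (78.214,87.590) → (77.793,89.707) → (76.594,91.502) → (74.799,92.701) → (72.682,93.122) → (70.565,92.701) → (68.770,91.502) → (67.571,89.707) → (67.150,87.590) → (67.571,85.473) → (68.770,83.678) → (70.565,82.479) → (72.682,82.058) → (74.799,82.479) → (76.594,83.678) → (77.793,85.473) → (78.214,87.590). Closed: final G1 returns to the first vertex.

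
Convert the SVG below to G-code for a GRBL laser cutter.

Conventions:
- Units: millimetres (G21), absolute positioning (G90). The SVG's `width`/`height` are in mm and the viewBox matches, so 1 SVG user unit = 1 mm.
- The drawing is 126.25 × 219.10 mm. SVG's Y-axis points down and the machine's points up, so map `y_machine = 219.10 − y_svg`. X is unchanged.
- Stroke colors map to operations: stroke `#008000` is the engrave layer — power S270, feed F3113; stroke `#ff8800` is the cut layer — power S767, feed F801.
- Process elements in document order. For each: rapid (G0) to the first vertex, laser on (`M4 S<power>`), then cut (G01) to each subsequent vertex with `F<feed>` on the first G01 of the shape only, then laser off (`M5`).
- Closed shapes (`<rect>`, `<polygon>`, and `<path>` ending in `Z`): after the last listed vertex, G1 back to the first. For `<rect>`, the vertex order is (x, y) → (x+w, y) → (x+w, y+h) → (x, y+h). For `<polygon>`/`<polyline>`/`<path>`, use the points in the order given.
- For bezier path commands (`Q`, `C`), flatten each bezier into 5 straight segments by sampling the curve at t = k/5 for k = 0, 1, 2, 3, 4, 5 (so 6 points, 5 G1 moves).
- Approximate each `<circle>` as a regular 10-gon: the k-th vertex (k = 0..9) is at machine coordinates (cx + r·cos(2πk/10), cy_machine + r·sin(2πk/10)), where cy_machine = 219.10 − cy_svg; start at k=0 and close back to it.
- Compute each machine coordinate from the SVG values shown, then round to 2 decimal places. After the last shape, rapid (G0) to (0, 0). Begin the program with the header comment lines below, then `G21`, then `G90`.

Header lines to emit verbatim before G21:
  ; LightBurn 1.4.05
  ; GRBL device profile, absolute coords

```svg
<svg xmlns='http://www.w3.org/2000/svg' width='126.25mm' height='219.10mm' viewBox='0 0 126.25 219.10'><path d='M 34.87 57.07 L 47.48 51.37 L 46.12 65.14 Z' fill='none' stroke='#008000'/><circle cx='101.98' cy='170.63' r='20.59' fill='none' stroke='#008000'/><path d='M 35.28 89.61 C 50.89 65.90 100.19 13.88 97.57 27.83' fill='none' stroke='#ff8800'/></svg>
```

; LightBurn 1.4.05
; GRBL device profile, absolute coords
G21
G90
G0 X34.87 Y162.03
M4 S270
G01 X47.48 Y167.73 F3113
G01 X46.12 Y153.96
G01 X34.87 Y162.03
M5
G0 X122.57 Y48.47
M4 S270
G01 X118.64 Y60.57 F3113
G01 X108.34 Y68.05
G01 X95.62 Y68.05
G01 X85.32 Y60.57
G01 X81.39 Y48.47
G01 X85.32 Y36.37
G01 X95.62 Y28.89
G01 X108.34 Y28.89
G01 X118.64 Y36.37
G01 X122.57 Y48.47
M5
G0 X35.28 Y129.49
M4 S767
G01 X48.00 Y146.36 F801
G01 X64.70 Y165.50
G01 X81.27 Y182.38
G01 X93.60 Y192.48
G01 X97.57 Y191.27
M5
G0 X0.00 Y0.00

Since the viewBox matches the mm dimensions, user units are millimetres directly. The only transform is the Y-flip y_m = 219.10 − y_svg.

Shape 1 is a regular polygon drawn with `<path>`. Its stroke #008000 means engrave at S270, F3113. After flipping Y the toolpath is (34.87,162.03) → (47.48,167.73) → (46.12,153.96) → (34.87,162.03), returning to the start.

Shape 2 is a circle drawn with `<circle>`. Its stroke #008000 means engrave at S270, F3113. After flipping Y the toolpath is (122.57,48.47) → (118.64,60.57) → (108.34,68.05) → (95.62,68.05) → (85.32,60.57) → (81.39,48.47) → (85.32,36.37) → (95.62,28.89) → (108.34,28.89) → (118.64,36.37) → (122.57,48.47), returning to the start.

Shape 3 is a cubic bezier drawn with `<path>`. Its stroke #ff8800 means cut at S767, F801. After flipping Y the toolpath is (35.28,129.49) → (48.00,146.36) → (64.70,165.50) → (81.27,182.38) → (93.60,192.48) → (97.57,191.27).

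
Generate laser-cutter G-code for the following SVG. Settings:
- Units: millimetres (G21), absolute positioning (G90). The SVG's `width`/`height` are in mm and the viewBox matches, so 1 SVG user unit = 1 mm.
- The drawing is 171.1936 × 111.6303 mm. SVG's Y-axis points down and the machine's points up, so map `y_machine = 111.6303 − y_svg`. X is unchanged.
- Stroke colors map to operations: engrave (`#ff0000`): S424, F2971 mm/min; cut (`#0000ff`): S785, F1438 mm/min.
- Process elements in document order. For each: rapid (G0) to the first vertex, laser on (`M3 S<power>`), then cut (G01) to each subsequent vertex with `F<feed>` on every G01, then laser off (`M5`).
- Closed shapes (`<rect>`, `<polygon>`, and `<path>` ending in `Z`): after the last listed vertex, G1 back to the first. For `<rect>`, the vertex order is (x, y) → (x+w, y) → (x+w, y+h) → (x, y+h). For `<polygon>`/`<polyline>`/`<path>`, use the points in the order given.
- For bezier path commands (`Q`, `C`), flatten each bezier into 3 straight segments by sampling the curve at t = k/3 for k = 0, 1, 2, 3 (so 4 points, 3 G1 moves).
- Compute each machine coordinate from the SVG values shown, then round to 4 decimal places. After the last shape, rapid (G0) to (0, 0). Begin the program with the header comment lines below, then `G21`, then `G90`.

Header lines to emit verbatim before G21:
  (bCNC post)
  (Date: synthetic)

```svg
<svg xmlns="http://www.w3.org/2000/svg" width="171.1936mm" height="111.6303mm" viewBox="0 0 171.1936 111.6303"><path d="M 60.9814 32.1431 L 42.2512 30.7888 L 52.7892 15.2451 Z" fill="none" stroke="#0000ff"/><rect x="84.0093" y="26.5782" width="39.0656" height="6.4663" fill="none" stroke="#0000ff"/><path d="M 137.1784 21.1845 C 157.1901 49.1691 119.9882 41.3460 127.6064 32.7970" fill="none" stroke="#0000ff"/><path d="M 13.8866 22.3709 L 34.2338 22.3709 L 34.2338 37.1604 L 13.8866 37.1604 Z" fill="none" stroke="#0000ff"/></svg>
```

(bCNC post)
(Date: synthetic)
G21
G90
G0 X60.9814 Y79.4872
M3 S785
G01 X42.2512 Y80.8415 F1438
G01 X52.7892 Y96.3852 F1438
G01 X60.9814 Y79.4872 F1438
M5
G0 X84.0093 Y85.0521
M3 S785
G01 X123.0749 Y85.0521 F1438
G01 X123.0749 Y78.5858 F1438
G01 X84.0093 Y78.5858 F1438
G01 X84.0093 Y85.0521 F1438
M5
G0 X137.1784 Y90.4458
M3 S785
G01 X141.8979 Y73.0978 F1438
G01 X131.1492 Y71.8256 F1438
G01 X127.6064 Y78.8333 F1438
M5
G0 X13.8866 Y89.2594
M3 S785
G01 X34.2338 Y89.2594 F1438
G01 X34.2338 Y74.4699 F1438
G01 X13.8866 Y74.4699 F1438
G01 X13.8866 Y89.2594 F1438
M5
G0 X0.0000 Y0.0000

viewBox `0 0 171.1936 111.6303` with mm width/height → 1 unit = 1 mm. Flip: y_m = 111.6303 − y_svg.

**Shape 1** — `<path>` regular polygon, stroke `#0000ff` → cut (S785, F1438). Machine vertices: (60.9814,79.4872) → (42.2512,80.8415) → (52.7892,96.3852) → (60.9814,79.4872). Closed: final G1 returns to the first vertex.

**Shape 2** — `<rect>` rectangle, stroke `#0000ff` → cut (S785, F1438). Machine vertices: (84.0093,85.0521) → (123.0749,85.0521) → (123.0749,78.5858) → (84.0093,78.5858) → (84.0093,85.0521). Closed: final G1 returns to the first vertex.

**Shape 3** — `<path>` cubic bezier, stroke `#0000ff` → cut (S785, F1438). Control points (SVG): P0=(137.1784,21.1845), P1=(157.1901,49.1691), P2=(119.9882,41.3460), P3=(127.6064,32.7970); sampled at t=k/3. Machine vertices: (137.1784,90.4458) → (141.8979,73.0978) → (131.1492,71.8256) → (127.6064,78.8333). Open path.

**Shape 4** — `<path>` rectangle, stroke `#0000ff` → cut (S785, F1438). Machine vertices: (13.8866,89.2594) → (34.2338,89.2594) → (34.2338,74.4699) → (13.8866,74.4699) → (13.8866,89.2594). Closed: final G1 returns to the first vertex.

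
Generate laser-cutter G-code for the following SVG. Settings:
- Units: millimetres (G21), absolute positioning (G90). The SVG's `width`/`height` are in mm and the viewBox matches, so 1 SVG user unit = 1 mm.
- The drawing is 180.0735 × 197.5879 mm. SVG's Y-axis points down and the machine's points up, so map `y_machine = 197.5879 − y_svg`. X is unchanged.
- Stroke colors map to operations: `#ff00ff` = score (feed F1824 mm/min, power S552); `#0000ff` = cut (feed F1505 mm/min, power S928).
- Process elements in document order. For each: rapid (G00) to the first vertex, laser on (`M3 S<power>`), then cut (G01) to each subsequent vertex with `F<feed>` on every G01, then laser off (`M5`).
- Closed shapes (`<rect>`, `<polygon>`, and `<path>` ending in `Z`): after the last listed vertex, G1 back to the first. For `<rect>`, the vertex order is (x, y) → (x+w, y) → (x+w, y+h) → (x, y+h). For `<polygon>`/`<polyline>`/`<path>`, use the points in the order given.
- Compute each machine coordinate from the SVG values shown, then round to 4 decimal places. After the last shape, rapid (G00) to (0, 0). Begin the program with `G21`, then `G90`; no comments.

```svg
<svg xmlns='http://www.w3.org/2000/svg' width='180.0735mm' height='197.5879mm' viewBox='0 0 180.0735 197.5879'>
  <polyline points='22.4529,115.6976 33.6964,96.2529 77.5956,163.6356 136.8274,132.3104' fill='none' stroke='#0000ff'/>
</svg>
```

G21
G90
G00 X22.4529 Y81.8903
M3 S928
G01 X33.6964 Y101.3350 F1505
G01 X77.5956 Y33.9523 F1505
G01 X136.8274 Y65.2775 F1505
M5
G00 X0.0000 Y0.0000

viewBox `0 0 180.0735 197.5879` with mm width/height → 1 unit = 1 mm. Flip: y_m = 197.5879 − y_svg.

**Shape 1** — `<polyline>` open polyline, stroke `#0000ff` → cut (S928, F1505). Machine vertices: (22.4529,81.8903) → (33.6964,101.3350) → (77.5956,33.9523) → (136.8274,65.2775). Open path.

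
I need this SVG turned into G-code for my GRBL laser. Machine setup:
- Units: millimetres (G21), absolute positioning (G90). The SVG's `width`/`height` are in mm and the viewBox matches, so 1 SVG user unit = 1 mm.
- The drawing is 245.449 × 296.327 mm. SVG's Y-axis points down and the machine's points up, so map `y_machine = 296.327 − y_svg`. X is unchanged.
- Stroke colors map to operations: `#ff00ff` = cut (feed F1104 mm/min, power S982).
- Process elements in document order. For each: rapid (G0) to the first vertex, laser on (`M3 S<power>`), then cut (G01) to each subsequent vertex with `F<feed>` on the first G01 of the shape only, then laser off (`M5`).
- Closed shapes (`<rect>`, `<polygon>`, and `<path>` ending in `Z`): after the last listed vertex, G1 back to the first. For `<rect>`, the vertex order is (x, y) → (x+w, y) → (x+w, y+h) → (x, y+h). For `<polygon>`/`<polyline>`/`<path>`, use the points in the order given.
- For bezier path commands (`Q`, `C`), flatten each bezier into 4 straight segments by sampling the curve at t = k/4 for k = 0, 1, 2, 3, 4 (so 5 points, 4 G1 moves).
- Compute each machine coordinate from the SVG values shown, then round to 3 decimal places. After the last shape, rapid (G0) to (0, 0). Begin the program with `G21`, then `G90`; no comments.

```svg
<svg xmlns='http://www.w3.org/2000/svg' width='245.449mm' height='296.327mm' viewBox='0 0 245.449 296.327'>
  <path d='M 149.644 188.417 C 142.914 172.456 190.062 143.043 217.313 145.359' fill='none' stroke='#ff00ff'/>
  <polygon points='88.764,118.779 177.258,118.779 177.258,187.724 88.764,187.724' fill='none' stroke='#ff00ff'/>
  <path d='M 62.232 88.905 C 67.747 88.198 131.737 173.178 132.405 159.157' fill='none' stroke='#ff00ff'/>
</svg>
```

G21
G90
G0 X149.644 Y107.910
M3 S982
G01 X153.546 Y121.697 F1104
G01 X170.736 Y136.293
G01 X194.297 Y147.462
G01 X217.313 Y150.968
M5
G0 X88.764 Y177.548
M3 S982
G01 X177.258 Y177.548 F1104
G01 X177.258 Y108.603
G01 X88.764 Y108.603
G01 X88.764 Y177.548
M5
G0 X62.232 Y207.422
M3 S982
G01 X75.429 Y194.772 F1104
G01 X99.136 Y167.303
G01 X121.934 Y142.331
G01 X132.405 Y137.170
M5
G0 X0.000 Y0.000

Since the viewBox matches the mm dimensions, user units are millimetres directly. The only transform is the Y-flip y_m = 296.327 − y_svg.

Shape 1 is a cubic bezier drawn with `<path>`. Its stroke #ff00ff means cut at S982, F1104. After flipping Y the toolpath is (149.644,107.910) → (153.546,121.697) → (170.736,136.293) → (194.297,147.462) → (217.313,150.968).

Shape 2 is a rectangle drawn with `<polygon>`. Its stroke #ff00ff means cut at S982, F1104. After flipping Y the toolpath is (88.764,177.548) → (177.258,177.548) → (177.258,108.603) → (88.764,108.603) → (88.764,177.548), returning to the start.

Shape 3 is a cubic bezier drawn with `<path>`. Its stroke #ff00ff means cut at S982, F1104. After flipping Y the toolpath is (62.232,207.422) → (75.429,194.772) → (99.136,167.303) → (121.934,142.331) → (132.405,137.170).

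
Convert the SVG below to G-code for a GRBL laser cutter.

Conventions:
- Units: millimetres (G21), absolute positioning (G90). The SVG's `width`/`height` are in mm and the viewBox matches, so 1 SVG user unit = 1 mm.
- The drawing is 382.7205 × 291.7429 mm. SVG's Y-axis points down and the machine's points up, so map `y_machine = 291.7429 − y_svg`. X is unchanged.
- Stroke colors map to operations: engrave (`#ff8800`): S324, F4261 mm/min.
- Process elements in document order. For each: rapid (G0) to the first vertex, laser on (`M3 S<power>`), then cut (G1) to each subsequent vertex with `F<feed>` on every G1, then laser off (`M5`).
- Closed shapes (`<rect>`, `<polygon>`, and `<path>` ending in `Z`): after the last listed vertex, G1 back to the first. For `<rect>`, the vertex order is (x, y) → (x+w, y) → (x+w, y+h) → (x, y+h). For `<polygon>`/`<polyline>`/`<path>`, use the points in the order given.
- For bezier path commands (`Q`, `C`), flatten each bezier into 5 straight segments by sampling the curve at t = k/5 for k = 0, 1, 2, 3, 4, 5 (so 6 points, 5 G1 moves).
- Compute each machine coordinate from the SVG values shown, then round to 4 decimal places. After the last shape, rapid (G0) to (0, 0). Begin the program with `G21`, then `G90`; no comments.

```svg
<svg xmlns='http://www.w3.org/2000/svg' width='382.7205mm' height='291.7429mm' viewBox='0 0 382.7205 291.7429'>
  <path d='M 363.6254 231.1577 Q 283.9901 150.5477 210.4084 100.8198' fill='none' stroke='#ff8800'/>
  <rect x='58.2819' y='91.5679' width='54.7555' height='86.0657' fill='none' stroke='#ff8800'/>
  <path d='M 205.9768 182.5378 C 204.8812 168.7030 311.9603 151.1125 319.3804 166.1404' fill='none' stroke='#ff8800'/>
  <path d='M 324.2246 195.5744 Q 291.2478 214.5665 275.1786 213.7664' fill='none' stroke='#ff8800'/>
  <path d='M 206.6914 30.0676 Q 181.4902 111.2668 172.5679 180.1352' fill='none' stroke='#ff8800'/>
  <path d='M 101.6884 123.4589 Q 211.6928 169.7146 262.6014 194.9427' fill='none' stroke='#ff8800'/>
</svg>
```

G21
G90
G0 X363.6254 Y60.5852
M3 S324
G1 X332.0134 Y91.5939 F4261
G1 X300.8857 Y120.1321 F4261
G1 X270.2423 Y146.1996 F4261
G1 X240.0832 Y169.7967 F4261
G1 X210.4084 Y190.9231 F4261
M5
G0 X58.2819 Y200.1750
M3 S324
G1 X113.0374 Y200.1750 F4261
G1 X113.0374 Y114.1093 F4261
G1 X58.2819 Y114.1093 F4261
G1 X58.2819 Y200.1750 F4261
M5
G0 X205.9768 Y109.2051
M3 S324
G1 X216.6377 Y117.6657 F4261
G1 X243.2846 Y125.2817 F4261
G1 X275.9413 Y130.3071 F4261
G1 X304.6319 Y130.9960 F4261
G1 X319.3804 Y125.6025 F4261
M5
G0 X324.2246 Y96.1685
M3 S324
G1 X311.7102 Y89.3633 F4261
G1 X300.5484 Y84.1416 F4261
G1 X290.7392 Y80.5032 F4261
G1 X282.2826 Y78.4481 F4261
G1 X275.1786 Y77.9765 F4261
M5
G0 X206.6914 Y261.6753
M3 S324
G1 X197.2621 Y229.6889 F4261
G1 X189.1351 Y198.6889 F4261
G1 X182.3104 Y168.6753 F4261
G1 X176.7880 Y139.6483 F4261
G1 X172.5679 Y111.6077 F4261
M5
G0 X101.6884 Y168.2840
M3 S324
G1 X143.3263 Y150.6228 F4261
G1 X180.2366 Y134.6439 F4261
G1 X212.4192 Y120.3471 F4261
G1 X239.8741 Y107.7325 F4261
G1 X262.6014 Y96.8002 F4261
M5
G0 X0.0000 Y0.0000

viewBox `0 0 382.7205 291.7429` with mm width/height → 1 unit = 1 mm. Flip: y_m = 291.7429 − y_svg.

**Shape 1** — `<path>` quadratic bezier, stroke `#ff8800` → engrave (S324, F4261). Control points (SVG): P0=(363.6254,231.1577), P1=(283.9901,150.5477), P2=(210.4084,100.8198); sampled at t=k/5. Machine vertices: (363.6254,60.5852) → (332.0134,91.5939) → (300.8857,120.1321) → (270.2423,146.1996) → (240.0832,169.7967) → (210.4084,190.9231). Open path.

**Shape 2** — `<rect>` rectangle, stroke `#ff8800` → engrave (S324, F4261). Machine vertices: (58.2819,200.1750) → (113.0374,200.1750) → (113.0374,114.1093) → (58.2819,114.1093) → (58.2819,200.1750). Closed: final G1 returns to the first vertex.

**Shape 3** — `<path>` cubic bezier, stroke `#ff8800` → engrave (S324, F4261). Control points (SVG): P0=(205.9768,182.5378), P1=(204.8812,168.7030), P2=(311.9603,151.1125), P3=(319.3804,166.1404); sampled at t=k/5. Machine vertices: (205.9768,109.2051) → (216.6377,117.6657) → (243.2846,125.2817) → (275.9413,130.3071) → (304.6319,130.9960) → (319.3804,125.6025). Open path.

**Shape 4** — `<path>` quadratic bezier, stroke `#ff8800` → engrave (S324, F4261). Control points (SVG): P0=(324.2246,195.5744), P1=(291.2478,214.5665), P2=(275.1786,213.7664); sampled at t=k/5. Machine vertices: (324.2246,96.1685) → (311.7102,89.3633) → (300.5484,84.1416) → (290.7392,80.5032) → (282.2826,78.4481) → (275.1786,77.9765). Open path.

**Shape 5** — `<path>` quadratic bezier, stroke `#ff8800` → engrave (S324, F4261). Control points (SVG): P0=(206.6914,30.0676), P1=(181.4902,111.2668), P2=(172.5679,180.1352); sampled at t=k/5. Machine vertices: (206.6914,261.6753) → (197.2621,229.6889) → (189.1351,198.6889) → (182.3104,168.6753) → (176.7880,139.6483) → (172.5679,111.6077). Open path.

**Shape 6** — `<path>` quadratic bezier, stroke `#ff8800` → engrave (S324, F4261). Control points (SVG): P0=(101.6884,123.4589), P1=(211.6928,169.7146), P2=(262.6014,194.9427); sampled at t=k/5. Machine vertices: (101.6884,168.2840) → (143.3263,150.6228) → (180.2366,134.6439) → (212.4192,120.3471) → (239.8741,107.7325) → (262.6014,96.8002). Open path.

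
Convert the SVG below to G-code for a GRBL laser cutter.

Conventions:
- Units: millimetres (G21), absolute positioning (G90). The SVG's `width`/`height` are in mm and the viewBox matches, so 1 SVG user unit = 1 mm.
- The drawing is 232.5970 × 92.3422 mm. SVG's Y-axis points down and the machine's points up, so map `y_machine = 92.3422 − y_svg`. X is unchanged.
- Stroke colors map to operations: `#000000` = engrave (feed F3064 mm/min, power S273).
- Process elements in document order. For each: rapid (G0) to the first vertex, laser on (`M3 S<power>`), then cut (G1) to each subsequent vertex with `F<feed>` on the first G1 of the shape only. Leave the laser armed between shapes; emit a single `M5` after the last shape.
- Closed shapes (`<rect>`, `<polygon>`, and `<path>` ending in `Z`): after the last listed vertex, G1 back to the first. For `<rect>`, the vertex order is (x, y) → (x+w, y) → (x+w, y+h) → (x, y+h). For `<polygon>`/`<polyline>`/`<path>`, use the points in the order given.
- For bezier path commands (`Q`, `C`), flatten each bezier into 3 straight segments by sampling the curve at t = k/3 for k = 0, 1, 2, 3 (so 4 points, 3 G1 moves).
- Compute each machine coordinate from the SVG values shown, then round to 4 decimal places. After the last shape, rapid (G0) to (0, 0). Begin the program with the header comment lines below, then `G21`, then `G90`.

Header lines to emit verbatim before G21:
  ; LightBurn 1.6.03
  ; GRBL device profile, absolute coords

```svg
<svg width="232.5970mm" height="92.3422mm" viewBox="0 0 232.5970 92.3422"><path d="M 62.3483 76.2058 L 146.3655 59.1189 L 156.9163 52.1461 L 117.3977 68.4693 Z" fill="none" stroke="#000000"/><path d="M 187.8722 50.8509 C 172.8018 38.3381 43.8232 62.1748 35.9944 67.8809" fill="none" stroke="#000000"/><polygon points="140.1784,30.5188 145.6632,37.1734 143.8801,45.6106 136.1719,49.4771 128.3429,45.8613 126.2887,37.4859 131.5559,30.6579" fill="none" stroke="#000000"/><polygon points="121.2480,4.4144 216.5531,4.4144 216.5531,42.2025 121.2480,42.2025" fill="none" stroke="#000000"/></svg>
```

; LightBurn 1.6.03
; GRBL device profile, absolute coords
G21
G90
G0 X62.3483 Y16.1364
M3 S273
G1 X146.3655 Y33.2233 F3064
G1 X156.9163 Y40.1961
G1 X117.3977 Y23.8729
G1 X62.3483 Y16.1364
G0 X187.8722 Y41.4913
M3 S273
G1 X143.5383 Y43.9054 F3064
G1 X75.5006 Y34.1932
G1 X35.9944 Y24.4613
G0 X140.1784 Y61.8234
M3 S273
G1 X145.6632 Y55.1688 F3064
G1 X143.8801 Y46.7316
G1 X136.1719 Y42.8651
G1 X128.3429 Y46.4809
G1 X126.2887 Y54.8563
G1 X131.5559 Y61.6843
G1 X140.1784 Y61.8234
G0 X121.2480 Y87.9278
M3 S273
G1 X216.5531 Y87.9278 F3064
G1 X216.5531 Y50.1397
G1 X121.2480 Y50.1397
G1 X121.2480 Y87.9278
M5
G0 X0.0000 Y0.0000

1 u = 1 mm; y_m = 92.3422 − y.

[1] `<path>` closed polygon, #000000→engrave S273 F3064: (62.3483,16.1364) → (146.3655,33.2233) → (156.9163,40.1961) → (117.3977,23.8729) → (62.3483,16.1364) (closed)

[2] `<path>` cubic bezier, #000000→engrave S273 F3064: (187.8722,41.4913) → (143.5383,43.9054) → (75.5006,34.1932) → (35.9944,24.4613)

[3] `<polygon>` regular polygon, #000000→engrave S273 F3064: (140.1784,61.8234) → (145.6632,55.1688) → (143.8801,46.7316) → (136.1719,42.8651) → (128.3429,46.4809) → (126.2887,54.8563) → (131.5559,61.6843) → (140.1784,61.8234) (closed)

[4] `<polygon>` rectangle, #000000→engrave S273 F3064: (121.2480,87.9278) → (216.5531,87.9278) → (216.5531,50.1397) → (121.2480,50.1397) → (121.2480,87.9278) (closed)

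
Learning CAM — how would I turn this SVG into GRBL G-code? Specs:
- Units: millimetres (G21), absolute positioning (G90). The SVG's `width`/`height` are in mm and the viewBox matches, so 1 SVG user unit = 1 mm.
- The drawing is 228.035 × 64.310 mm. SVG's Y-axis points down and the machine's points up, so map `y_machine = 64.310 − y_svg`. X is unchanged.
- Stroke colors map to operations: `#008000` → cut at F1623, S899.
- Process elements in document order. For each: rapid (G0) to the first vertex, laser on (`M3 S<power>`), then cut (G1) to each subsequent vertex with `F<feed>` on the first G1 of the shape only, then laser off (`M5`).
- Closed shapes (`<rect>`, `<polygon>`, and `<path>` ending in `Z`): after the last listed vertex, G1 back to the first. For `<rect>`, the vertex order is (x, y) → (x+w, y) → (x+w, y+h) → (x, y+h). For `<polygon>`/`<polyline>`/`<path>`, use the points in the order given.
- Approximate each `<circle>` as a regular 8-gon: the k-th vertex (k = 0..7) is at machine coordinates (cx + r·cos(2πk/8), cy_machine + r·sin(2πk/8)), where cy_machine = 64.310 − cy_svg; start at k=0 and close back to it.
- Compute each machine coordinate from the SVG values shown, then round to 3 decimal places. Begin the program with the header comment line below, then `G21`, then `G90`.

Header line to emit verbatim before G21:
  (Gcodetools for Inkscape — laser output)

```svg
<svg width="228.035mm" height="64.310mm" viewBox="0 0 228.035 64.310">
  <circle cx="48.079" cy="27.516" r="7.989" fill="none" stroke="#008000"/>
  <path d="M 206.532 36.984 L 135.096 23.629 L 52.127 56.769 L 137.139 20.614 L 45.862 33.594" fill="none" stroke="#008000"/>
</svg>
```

Since the viewBox matches the mm dimensions, user units are millimetres directly. The only transform is the Y-flip y_m = 64.310 − y_svg.

Shape 1 is a circle drawn with `<circle>`. Its stroke #008000 means cut at S899, F1623. After flipping Y the toolpath is (56.068,36.794) → (53.728,42.443) → (48.079,44.783) → (42.430,42.443) → (40.090,36.794) → (42.430,31.145) → (48.079,28.805) → (53.728,31.145) → (56.068,36.794), returning to the start.

Shape 2 is a open polyline drawn with `<path>`. Its stroke #008000 means cut at S899, F1623. After flipping Y the toolpath is (206.532,27.326) → (135.096,40.681) → (52.127,7.541) → (137.139,43.696) → (45.862,30.716).

(Gcodetools for Inkscape — laser output)
G21
G90
G0 X56.068 Y36.794
M3 S899
G1 X53.728 Y42.443 F1623
G1 X48.079 Y44.783
G1 X42.430 Y42.443
G1 X40.090 Y36.794
G1 X42.430 Y31.145
G1 X48.079 Y28.805
G1 X53.728 Y31.145
G1 X56.068 Y36.794
M5
G0 X206.532 Y27.326
M3 S899
G1 X135.096 Y40.681 F1623
G1 X52.127 Y7.541
G1 X137.139 Y43.696
G1 X45.862 Y30.716
M5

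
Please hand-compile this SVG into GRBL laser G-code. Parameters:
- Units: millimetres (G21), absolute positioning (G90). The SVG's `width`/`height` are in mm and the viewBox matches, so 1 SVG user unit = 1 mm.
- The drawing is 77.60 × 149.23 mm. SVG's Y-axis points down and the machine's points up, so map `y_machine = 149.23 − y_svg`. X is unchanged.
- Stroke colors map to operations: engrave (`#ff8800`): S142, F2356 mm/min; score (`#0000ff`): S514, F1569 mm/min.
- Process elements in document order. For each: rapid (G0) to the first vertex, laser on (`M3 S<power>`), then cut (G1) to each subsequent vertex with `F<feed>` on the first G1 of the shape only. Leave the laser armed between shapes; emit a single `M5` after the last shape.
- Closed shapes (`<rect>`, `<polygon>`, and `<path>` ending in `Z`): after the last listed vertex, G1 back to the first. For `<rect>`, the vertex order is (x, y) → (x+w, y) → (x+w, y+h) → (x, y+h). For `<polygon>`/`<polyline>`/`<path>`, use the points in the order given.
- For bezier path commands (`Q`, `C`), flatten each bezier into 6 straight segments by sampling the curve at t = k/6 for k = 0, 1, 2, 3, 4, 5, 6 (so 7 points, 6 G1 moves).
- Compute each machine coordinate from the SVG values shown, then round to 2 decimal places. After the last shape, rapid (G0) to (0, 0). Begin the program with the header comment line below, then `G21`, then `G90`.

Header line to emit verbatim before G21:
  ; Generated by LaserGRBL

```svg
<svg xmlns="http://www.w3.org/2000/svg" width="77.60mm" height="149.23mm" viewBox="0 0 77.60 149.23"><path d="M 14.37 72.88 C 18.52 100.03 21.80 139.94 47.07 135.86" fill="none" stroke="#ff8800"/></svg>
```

; Generated by LaserGRBL
G21
G90
G0 X14.37 Y76.35
M3 S142
G1 X16.48 Y61.97 F2356
G1 X19.08 Y47.05
G1 X22.80 Y33.15
G1 X28.28 Y21.85
G1 X36.16 Y14.73
G1 X47.07 Y13.37
M5
G0 X0.00 Y0.00

Since the viewBox matches the mm dimensions, user units are millimetres directly. The only transform is the Y-flip y_m = 149.23 − y_svg.

Shape 1 is a cubic bezier drawn with `<path>`. Its stroke #ff8800 means engrave at S142, F2356. After flipping Y the toolpath is (14.37,76.35) → (16.48,61.97) → (19.08,47.05) → (22.80,33.15) → (28.28,21.85) → (36.16,14.73) → (47.07,13.37).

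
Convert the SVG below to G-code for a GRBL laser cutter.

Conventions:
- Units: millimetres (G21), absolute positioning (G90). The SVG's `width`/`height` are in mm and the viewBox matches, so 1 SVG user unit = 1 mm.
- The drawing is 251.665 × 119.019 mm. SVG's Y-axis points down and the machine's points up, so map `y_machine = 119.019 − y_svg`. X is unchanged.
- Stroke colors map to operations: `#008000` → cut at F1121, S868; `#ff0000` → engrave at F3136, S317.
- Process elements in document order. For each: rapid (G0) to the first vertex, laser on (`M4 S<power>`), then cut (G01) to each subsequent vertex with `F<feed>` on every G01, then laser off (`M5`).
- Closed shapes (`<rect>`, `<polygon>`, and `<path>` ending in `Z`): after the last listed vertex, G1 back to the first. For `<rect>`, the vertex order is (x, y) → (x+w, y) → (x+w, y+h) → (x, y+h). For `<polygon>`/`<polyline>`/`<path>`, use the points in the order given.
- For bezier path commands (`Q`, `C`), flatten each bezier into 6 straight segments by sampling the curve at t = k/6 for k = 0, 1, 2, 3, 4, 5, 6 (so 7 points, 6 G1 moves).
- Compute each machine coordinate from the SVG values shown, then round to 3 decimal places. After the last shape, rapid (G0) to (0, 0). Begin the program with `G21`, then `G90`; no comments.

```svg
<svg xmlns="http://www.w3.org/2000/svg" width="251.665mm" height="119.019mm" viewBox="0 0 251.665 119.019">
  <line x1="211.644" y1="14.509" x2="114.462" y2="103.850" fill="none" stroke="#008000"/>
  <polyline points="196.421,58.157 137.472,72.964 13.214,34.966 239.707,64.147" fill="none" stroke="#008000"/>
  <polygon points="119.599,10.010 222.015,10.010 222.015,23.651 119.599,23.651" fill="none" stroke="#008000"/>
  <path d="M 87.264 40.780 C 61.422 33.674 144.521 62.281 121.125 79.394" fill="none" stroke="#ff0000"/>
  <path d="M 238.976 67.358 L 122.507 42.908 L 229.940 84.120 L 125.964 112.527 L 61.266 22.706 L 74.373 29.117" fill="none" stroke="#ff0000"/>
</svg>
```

1 u = 1 mm; y_m = 119.019 − y.

[1] `<line>` line segment, #008000→cut S868 F1121: (211.644,104.510) → (114.462,15.169)

[2] `<polyline>` open polyline, #008000→cut S868 F1121: (196.421,60.862) → (137.472,46.055) → (13.214,84.053) → (239.707,54.872)

[3] `<polygon>` rectangle, #008000→cut S868 F1121: (119.599,109.009) → (222.015,109.009) → (222.015,95.368) → (119.599,95.368) → (119.599,109.009) (closed)

[4] `<path>` cubic bezier, #ff0000→engrave S317 F3136: (87.264,78.239) → (82.424,79.034) → (89.757,75.189) → (103.277,68.014) → (117.002,58.821) → (124.946,48.921) → (121.125,39.625)

[5] `<path>` open polyline, #ff0000→engrave S317 F3136: (238.976,51.661) → (122.507,76.111) → (229.940,34.899) → (125.964,6.492) → (61.266,96.313) → (74.373,89.902)

G21
G90
G0 X211.644 Y104.510
M4 S868
G01 X114.462 Y15.169 F1121
M5
G0 X196.421 Y60.862
M4 S868
G01 X137.472 Y46.055 F1121
G01 X13.214 Y84.053 F1121
G01 X239.707 Y54.872 F1121
M5
G0 X119.599 Y109.009
M4 S868
G01 X222.015 Y109.009 F1121
G01 X222.015 Y95.368 F1121
G01 X119.599 Y95.368 F1121
G01 X119.599 Y109.009 F1121
M5
G0 X87.264 Y78.239
M4 S317
G01 X82.424 Y79.034 F3136
G01 X89.757 Y75.189 F3136
G01 X103.277 Y68.014 F3136
G01 X117.002 Y58.821 F3136
G01 X124.946 Y48.921 F3136
G01 X121.125 Y39.625 F3136
M5
G0 X238.976 Y51.661
M4 S317
G01 X122.507 Y76.111 F3136
G01 X229.940 Y34.899 F3136
G01 X125.964 Y6.492 F3136
G01 X61.266 Y96.313 F3136
G01 X74.373 Y89.902 F3136
M5
G0 X0.000 Y0.000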